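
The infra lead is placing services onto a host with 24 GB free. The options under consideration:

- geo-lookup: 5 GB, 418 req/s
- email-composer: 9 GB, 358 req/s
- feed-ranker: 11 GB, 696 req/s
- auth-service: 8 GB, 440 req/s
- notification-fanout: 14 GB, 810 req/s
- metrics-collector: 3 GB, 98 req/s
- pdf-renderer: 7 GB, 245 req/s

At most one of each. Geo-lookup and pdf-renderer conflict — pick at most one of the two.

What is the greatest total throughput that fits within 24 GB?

1554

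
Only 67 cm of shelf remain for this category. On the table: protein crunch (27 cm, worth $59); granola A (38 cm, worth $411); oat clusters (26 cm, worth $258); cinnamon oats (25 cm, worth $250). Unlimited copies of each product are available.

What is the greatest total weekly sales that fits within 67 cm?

Taking the top-ratio products first gives granola A + cinnamon oats for 661 (63 cm).
The 25 cm tied up in cinnamon oats is better spent on oat clusters — total rises to 669 (64 cm).
Nothing else within 67 cm beats 669.

669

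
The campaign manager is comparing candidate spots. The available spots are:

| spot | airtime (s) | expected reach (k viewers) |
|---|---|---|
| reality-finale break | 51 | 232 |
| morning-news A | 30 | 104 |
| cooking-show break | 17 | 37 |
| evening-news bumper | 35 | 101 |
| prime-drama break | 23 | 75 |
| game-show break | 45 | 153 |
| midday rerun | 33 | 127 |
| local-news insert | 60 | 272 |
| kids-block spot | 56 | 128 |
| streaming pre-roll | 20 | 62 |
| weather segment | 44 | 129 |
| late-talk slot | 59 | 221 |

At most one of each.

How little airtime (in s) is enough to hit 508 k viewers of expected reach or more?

128

Need the lightest bundle worth ≥ 508.
Taking reality-finale break + cooking-show break + local-news insert gives 541 (≥ 508) for 128 s.
Below 128 s the best achievable stays under 508.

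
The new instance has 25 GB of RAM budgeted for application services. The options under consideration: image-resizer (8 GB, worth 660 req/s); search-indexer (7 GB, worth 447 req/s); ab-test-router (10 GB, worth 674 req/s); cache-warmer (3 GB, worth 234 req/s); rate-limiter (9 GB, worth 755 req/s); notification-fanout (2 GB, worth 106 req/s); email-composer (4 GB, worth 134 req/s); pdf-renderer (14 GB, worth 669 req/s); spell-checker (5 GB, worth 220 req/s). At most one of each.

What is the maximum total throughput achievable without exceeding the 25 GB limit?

By throughput per GB: rate-limiter 83.89, image-resizer 82.50, cache-warmer 78.00, ab-test-router 67.40 lead.
Taking the top-ratio services first gives image-resizer + cache-warmer + rate-limiter + notification-fanout for 1755 (22 GB).
Replace notification-fanout with spell-checker: the trade gains 114 net, giving 1869 at 25 GB.
An exhaustive check of the 512 subsets confirms 1869.

1869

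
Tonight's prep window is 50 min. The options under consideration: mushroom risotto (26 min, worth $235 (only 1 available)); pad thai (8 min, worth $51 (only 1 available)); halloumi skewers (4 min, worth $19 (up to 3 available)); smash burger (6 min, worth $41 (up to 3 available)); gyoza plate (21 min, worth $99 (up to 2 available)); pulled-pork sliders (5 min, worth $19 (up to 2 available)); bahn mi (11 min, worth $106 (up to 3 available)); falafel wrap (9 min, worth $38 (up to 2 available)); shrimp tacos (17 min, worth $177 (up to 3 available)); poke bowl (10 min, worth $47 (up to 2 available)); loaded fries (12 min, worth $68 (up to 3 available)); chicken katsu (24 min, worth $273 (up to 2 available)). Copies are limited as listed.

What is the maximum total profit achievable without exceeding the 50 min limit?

546

By profit per min: chicken katsu 11.38, shrimp tacos 10.41, bahn mi 9.64, mushroom risotto 9.04 lead.
Taking 2×chicken katsu: 48 min used, 546 in profit.
Nothing else within 50 min beats 546.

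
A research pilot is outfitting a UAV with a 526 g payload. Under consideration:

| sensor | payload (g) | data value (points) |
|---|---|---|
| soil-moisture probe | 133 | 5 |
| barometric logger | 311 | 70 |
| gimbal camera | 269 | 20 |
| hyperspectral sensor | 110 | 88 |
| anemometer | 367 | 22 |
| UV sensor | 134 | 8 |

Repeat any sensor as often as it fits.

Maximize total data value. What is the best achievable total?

352

Ranking by ratio (data value/g): hyperspectral sensor 0.80, barometric logger 0.23, gimbal camera 0.07.
Taking 4×hyperspectral sensor: 440 g used, 352 in data value.
No other feasible combination exceeds 352.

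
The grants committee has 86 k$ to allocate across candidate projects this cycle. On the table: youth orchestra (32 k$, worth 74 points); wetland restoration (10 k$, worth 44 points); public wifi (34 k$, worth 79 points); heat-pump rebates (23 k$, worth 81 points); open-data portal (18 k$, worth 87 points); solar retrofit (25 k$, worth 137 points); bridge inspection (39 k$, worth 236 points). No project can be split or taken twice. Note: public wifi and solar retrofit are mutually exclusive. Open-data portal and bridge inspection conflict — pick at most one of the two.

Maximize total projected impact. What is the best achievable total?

Best packing: wetland restoration + solar retrofit + bridge inspection — 74 k$, 417 total.

417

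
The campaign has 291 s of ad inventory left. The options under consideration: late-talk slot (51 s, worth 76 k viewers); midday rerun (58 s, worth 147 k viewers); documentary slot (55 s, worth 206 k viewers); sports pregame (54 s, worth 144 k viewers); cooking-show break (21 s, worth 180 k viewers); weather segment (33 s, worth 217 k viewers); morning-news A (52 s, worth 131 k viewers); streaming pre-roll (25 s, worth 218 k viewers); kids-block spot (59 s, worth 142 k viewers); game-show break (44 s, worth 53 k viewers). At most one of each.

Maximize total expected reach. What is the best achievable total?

1172

By expected reach per s: streaming pre-roll 8.72, cooking-show break 8.57, weather segment 6.58 lead.
A density-first pass picks midday rerun + documentary slot + sports pregame + cooking-show break + weather segment + streaming pre-roll + game-show break — 1165 at 290 s.
Replace midday rerun and game-show break with late-talk slot + morning-news A: the trade gains 7 net, giving 1172 at 291 s.
Next best is midday rerun + documentary slot + sports pregame + cooking-show break + weather segment + streaming pre-roll + game-show break at 1165 (290 s) — short by 7.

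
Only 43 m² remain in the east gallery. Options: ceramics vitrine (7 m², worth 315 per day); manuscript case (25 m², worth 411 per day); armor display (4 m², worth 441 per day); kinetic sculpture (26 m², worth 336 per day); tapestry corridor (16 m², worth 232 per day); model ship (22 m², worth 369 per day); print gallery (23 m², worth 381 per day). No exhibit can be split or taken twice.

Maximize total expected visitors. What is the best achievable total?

Taking the top-ratio exhibits first gives ceramics vitrine + armor display + model ship for 1125 (33 m²).
The 22 m² tied up in model ship is better spent on manuscript case — total rises to 1167 (36 m²).
The closest alternative, ceramics vitrine + armor display + print gallery, reaches only 1137.

1167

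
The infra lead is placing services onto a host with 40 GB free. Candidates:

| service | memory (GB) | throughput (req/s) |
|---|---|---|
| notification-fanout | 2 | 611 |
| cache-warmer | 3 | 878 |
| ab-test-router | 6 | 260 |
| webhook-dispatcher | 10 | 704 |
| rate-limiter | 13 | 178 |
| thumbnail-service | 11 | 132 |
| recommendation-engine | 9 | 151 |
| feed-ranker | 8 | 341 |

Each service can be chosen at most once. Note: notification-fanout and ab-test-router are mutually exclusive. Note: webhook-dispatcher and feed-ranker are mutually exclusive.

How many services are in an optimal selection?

Optimal total is 2522.
For example notification-fanout + cache-warmer + webhook-dispatcher + rate-limiter + recommendation-engine achieves it, using 37 GB.
Every optimal selection uses 5 services.

5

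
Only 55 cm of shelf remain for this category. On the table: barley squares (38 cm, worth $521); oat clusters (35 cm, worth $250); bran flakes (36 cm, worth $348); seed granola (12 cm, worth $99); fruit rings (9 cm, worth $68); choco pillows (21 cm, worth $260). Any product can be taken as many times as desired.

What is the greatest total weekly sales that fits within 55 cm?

620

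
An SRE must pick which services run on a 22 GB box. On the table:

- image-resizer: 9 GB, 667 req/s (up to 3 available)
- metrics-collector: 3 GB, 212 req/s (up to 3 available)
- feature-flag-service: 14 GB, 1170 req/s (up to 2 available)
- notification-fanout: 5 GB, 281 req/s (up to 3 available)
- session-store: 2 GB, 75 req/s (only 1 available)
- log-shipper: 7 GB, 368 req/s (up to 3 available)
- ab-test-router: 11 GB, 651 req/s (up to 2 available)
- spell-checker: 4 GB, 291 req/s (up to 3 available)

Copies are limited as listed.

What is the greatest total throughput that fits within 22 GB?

Best packing: feature-flag-service + 2×spell-checker — 22 GB, 1752 total.
Every other selection either busts 22 GB or exceeds an availability limit or fails to beat 1752.

1752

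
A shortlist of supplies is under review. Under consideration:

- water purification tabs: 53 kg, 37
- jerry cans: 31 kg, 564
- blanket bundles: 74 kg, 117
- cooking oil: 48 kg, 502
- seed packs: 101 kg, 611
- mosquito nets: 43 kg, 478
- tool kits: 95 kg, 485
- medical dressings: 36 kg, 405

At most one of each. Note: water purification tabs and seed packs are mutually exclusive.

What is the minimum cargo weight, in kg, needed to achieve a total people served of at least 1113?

110

Need the lightest bundle worth ≥ 1113.
jerry cans + mosquito nets + medical dressings: 1447 people served at 110 kg.
Below 110 kg the best achievable stays under 1113.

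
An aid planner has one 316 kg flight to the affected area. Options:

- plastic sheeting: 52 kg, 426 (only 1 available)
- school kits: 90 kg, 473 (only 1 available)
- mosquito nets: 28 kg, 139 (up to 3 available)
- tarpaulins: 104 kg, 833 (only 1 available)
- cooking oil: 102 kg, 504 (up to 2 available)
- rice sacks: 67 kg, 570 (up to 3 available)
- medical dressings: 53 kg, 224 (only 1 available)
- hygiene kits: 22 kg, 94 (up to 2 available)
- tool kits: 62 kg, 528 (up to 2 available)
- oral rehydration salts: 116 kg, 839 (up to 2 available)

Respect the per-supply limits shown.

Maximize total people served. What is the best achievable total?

By people served per kg: tool kits 8.52, rice sacks 8.51, plastic sheeting 8.19, tarpaulins 8.01 lead.
Greedy by ratio would take plastic sheeting + 2×rice sacks + 2×tool kits: 310 kg used, total 2622.
Replace tool kits with rice sacks: the trade gains 42 net, giving 2664 at 315 kg.
The spare 1 kg is too small for any remaining supply, and no exchange beats 2664.

2664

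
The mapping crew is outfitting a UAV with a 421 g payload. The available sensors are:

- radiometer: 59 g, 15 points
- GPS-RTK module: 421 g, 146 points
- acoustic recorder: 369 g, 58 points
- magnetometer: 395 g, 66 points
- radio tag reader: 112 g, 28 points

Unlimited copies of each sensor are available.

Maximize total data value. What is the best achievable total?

146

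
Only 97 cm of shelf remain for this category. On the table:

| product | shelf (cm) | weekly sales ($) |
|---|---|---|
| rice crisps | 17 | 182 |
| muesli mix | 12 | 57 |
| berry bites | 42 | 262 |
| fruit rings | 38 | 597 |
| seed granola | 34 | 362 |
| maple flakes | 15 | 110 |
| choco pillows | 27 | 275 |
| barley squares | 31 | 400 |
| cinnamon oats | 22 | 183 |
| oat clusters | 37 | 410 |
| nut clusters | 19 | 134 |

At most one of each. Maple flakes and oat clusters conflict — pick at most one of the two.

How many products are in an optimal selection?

Best achievable weekly sales is 1272.
For example fruit rings + choco pillows + barley squares achieves it, using 96 cm.
Every optimal selection uses 3 products.

3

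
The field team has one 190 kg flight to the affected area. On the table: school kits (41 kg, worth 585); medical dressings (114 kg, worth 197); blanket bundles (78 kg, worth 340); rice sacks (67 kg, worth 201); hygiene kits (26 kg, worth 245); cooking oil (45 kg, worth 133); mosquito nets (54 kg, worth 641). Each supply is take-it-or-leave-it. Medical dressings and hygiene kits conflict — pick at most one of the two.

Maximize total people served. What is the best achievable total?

The ratio ordering already packs tightly: school kits + rice sacks + hygiene kits + mosquito nets, 188 kg, 1672.
The closest alternative, school kits + hygiene kits + cooking oil + mosquito nets, reaches only 1604.

1672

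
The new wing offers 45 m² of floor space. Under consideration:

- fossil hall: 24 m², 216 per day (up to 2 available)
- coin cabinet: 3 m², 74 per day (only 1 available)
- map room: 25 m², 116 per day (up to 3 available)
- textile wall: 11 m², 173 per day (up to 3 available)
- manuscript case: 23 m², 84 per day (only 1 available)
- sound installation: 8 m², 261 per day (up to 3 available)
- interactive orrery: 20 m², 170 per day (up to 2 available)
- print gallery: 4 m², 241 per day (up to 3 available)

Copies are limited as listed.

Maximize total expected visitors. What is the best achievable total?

1580

Coin cabinet + 3×sound installation + 3×print gallery uses 39 of the 45 m² and totals 1580.
No other feasible combination exceeds 1580.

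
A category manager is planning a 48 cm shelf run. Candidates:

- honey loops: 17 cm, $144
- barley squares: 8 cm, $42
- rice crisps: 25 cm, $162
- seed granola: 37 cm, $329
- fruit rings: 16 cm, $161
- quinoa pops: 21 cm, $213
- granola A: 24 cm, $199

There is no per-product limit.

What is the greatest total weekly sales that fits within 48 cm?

483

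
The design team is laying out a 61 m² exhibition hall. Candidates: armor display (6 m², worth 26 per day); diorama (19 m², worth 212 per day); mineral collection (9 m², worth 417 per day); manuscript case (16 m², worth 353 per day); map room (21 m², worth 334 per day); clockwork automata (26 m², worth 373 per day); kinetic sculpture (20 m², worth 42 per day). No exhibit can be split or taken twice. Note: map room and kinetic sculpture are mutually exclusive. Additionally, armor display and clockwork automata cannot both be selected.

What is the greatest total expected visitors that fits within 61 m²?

Density check — mineral collection 46.33, manuscript case 22.06, map room 15.90 are the best per m².
Taking the top-ratio exhibits first gives armor display + mineral collection + manuscript case + map room for 1130 (52 m²).
The 27 m² tied up in armor display and map room is better spent on clockwork automata — total rises to 1143 (51 m²).
An exhaustive check of the 128 subsets confirms 1143.

1143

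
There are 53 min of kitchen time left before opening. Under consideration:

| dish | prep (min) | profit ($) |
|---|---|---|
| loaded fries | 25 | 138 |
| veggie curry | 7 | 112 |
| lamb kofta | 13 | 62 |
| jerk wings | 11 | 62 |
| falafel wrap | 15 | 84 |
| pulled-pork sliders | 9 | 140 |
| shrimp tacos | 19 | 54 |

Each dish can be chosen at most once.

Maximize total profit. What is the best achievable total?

452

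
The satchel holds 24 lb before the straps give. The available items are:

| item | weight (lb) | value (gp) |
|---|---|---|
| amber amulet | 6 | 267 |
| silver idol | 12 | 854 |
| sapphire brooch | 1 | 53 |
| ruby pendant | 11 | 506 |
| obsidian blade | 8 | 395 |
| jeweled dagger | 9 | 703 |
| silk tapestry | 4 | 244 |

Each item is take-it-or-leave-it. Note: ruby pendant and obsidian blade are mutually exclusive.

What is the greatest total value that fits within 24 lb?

1610

Best packing: silver idol + sapphire brooch + jeweled dagger — 22 lb, 1610 total.
No other feasible combination exceeds 1610.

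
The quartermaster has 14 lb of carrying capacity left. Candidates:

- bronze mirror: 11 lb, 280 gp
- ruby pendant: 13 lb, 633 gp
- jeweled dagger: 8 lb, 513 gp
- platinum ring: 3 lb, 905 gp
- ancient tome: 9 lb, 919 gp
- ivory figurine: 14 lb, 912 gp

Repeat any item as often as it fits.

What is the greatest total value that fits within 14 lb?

4×platinum ring uses 12 of the 14 lb and totals 3620.

3620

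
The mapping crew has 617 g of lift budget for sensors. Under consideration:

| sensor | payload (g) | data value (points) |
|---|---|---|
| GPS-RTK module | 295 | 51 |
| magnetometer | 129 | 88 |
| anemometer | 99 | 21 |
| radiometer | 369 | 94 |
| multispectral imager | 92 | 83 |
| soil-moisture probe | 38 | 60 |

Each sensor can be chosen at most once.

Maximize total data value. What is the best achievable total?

Filling by ratio: magnetometer + anemometer + multispectral imager + soil-moisture probe for 252, with 259 g left unused.
Dropping anemometer frees 99 g; slotting in GPS-RTK module (295 g) lifts the total to 282 at 554 g.

282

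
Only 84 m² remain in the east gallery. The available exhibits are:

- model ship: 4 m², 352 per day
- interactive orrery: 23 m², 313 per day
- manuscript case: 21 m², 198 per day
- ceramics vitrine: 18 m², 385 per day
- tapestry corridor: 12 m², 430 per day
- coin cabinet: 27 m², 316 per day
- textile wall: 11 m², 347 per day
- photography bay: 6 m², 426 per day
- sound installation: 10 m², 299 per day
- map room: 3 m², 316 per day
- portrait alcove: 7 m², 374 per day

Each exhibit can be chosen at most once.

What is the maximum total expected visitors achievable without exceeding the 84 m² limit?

Density check — map room 105.33, model ship 88.00, photography bay 71.00 are the best per m².
Taking the top-ratio exhibits first gives model ship + ceramics vitrine + tapestry corridor + textile wall + photography bay + sound installation + map room + portrait alcove for 2929 (71 m²).
Dropping sound installation frees 10 m²; slotting in interactive orrery (23 m²) lifts the total to 2943 at 84 m².
Next best is model ship + ceramics vitrine + tapestry corridor + textile wall + photography bay + sound installation + map room + portrait alcove at 2929 (71 m²) — short by 14.

2943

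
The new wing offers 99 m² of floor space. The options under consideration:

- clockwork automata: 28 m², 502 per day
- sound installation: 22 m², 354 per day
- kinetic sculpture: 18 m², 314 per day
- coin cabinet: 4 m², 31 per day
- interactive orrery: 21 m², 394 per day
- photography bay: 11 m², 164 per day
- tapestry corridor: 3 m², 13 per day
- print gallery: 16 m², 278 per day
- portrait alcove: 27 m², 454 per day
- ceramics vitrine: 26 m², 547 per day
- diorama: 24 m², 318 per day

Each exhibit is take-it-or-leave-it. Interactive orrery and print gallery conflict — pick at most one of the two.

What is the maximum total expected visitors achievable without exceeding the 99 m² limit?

1817

Ranking by ratio (expected visitors/m²): ceramics vitrine 21.04, interactive orrery 18.76, clockwork automata 17.93.
Greedy by ratio would take clockwork automata + kinetic sculpture + coin cabinet + interactive orrery + ceramics vitrine: 97 m² used, total 1788.
Dropping coin cabinet and interactive orrery frees 25 m²; slotting in portrait alcove (27 m²) lifts the total to 1817 at 99 m².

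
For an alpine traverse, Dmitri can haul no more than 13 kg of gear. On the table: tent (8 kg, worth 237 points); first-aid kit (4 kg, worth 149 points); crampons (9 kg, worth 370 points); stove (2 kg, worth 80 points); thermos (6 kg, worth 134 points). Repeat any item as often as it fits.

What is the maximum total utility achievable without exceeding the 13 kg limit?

The ratio ordering already packs tightly: crampons + 2×stove, 13 kg, 530.

530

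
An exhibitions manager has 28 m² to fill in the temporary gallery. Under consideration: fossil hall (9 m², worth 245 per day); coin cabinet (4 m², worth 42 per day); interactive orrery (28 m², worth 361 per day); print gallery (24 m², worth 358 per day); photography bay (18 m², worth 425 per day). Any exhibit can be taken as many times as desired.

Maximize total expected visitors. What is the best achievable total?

Ranking by ratio (expected visitors/m²): fossil hall 27.22, photography bay 23.61, print gallery 14.92, interactive orrery 12.89.
Taking 3×fossil hall: 27 m² used, 735 in expected visitors.
No other feasible combination exceeds 735.

735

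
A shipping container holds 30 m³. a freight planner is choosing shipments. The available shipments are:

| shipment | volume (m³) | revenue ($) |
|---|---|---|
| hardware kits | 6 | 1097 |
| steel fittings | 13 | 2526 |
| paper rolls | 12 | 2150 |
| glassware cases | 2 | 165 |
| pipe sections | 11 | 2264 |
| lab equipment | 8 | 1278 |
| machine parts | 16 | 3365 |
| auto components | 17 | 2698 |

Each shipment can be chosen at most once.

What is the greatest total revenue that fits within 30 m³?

The ratio heuristic lands on glassware cases + pipe sections + machine parts (5794) but leaves 1 m³ idle.
The 13 m³ tied up in glassware cases and pipe sections is better spent on steel fittings — total rises to 5891 (29 m³).

5891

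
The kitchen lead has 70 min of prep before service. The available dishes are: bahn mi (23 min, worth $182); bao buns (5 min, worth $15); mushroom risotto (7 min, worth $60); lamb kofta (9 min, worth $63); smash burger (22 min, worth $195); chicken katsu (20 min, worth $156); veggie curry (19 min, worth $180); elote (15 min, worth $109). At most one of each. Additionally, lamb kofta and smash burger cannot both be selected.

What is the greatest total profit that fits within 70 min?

Ranking by ratio (profit/min): veggie curry 9.47, smash burger 8.86, mushroom risotto 8.57, bahn mi 7.91.
Taking mushroom risotto + smash burger + chicken katsu + veggie curry: 68 min used, 591 in profit.
The closest alternative, bahn mi + mushroom risotto + chicken katsu + veggie curry, reaches only 578.

591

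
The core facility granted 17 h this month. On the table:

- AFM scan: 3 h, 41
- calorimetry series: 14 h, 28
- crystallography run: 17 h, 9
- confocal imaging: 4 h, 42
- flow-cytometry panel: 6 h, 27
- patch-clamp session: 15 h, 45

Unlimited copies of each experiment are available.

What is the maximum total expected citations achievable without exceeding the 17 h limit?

207

Greedy by ratio would take 5×AFM scan: 15 h used, total 205.
Replace 2×AFM scan with 2×confocal imaging: the trade gains 2 net, giving 207 at 17 h.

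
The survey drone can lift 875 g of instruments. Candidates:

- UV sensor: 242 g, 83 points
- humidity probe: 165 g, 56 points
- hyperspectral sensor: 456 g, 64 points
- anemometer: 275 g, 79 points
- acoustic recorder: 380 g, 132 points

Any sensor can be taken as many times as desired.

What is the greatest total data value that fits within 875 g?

300

A density-first pass picks 2×acoustic recorder — 264 at 760 g.
Replace acoustic recorder with 3×humidity probe: the trade gains 36 net, giving 300 at 875 g.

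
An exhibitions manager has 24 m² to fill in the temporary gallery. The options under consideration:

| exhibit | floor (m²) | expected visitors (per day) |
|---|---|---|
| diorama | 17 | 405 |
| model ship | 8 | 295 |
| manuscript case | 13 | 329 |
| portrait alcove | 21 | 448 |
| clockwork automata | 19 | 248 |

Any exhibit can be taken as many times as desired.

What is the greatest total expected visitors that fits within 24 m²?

885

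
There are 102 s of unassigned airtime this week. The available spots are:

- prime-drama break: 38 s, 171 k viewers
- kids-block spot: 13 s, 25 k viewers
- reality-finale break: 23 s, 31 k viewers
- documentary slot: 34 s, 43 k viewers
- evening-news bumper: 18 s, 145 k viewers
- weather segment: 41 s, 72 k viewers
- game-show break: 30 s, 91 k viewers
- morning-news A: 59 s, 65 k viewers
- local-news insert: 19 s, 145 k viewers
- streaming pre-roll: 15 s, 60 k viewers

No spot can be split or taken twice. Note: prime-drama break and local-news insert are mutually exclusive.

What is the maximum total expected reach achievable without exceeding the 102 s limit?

467

Ranking by ratio (expected reach/s): evening-news bumper 8.06, local-news insert 7.63, prime-drama break 4.50, streaming pre-roll 4.00.
Best packing: prime-drama break + evening-news bumper + game-show break + streaming pre-roll — 101 s, 467 total.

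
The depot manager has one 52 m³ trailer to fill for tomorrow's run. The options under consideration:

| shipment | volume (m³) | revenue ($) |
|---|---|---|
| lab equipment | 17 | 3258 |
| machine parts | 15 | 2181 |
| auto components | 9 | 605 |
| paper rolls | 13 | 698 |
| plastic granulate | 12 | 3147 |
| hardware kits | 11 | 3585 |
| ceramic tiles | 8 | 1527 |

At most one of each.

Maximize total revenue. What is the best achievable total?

11517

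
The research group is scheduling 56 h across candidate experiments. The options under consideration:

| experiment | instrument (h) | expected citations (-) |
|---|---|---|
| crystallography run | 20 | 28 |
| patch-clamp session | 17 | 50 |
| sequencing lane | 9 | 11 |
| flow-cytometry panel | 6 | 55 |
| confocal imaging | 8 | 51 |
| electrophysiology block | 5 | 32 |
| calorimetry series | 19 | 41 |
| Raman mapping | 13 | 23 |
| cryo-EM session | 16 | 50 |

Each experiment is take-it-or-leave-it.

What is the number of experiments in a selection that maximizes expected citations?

5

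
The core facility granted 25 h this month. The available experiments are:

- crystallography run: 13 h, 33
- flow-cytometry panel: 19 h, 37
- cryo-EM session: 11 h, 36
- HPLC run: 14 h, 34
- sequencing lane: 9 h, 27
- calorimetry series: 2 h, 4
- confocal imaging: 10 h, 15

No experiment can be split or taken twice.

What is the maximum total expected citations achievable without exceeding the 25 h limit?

A density-first pass picks cryo-EM session + sequencing lane + calorimetry series — 67 at 22 h.
The 11 h tied up in sequencing lane and calorimetry series is better spent on HPLC run — total rises to 70 (25 h).
Next best is crystallography run + cryo-EM session at 69 (24 h) — short by 1.

70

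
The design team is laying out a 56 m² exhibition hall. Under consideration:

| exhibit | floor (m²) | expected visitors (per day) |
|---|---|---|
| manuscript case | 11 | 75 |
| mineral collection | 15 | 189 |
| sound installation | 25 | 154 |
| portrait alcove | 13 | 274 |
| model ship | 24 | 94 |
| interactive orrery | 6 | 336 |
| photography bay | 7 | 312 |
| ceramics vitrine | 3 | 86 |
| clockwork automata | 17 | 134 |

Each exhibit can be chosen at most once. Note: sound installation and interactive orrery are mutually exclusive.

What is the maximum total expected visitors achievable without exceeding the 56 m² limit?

1272

Density check — interactive orrery 56.00, photography bay 44.57, ceramics vitrine 28.67, portrait alcove 21.08 are the best per m².
Taking manuscript case + mineral collection + portrait alcove + interactive orrery + photography bay + ceramics vitrine: 55 m² used, 1272 in expected visitors.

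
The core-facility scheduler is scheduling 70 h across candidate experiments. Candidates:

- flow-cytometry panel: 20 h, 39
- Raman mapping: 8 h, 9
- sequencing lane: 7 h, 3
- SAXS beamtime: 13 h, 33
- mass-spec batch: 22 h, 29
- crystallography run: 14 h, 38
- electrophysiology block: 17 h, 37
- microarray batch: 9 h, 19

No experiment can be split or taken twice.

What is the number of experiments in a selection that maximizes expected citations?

4

Optimal total is 147.
For example flow-cytometry panel + SAXS beamtime + crystallography run + electrophysiology block achieves it, using 64 h.
Any selection reaching 147 contains exactly 4 experiments.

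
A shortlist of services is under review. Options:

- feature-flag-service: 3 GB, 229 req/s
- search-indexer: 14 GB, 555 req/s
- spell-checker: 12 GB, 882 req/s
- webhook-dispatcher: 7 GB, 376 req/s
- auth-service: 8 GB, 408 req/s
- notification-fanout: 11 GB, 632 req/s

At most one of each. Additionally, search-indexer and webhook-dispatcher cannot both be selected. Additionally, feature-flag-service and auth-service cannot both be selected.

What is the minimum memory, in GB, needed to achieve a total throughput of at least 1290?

20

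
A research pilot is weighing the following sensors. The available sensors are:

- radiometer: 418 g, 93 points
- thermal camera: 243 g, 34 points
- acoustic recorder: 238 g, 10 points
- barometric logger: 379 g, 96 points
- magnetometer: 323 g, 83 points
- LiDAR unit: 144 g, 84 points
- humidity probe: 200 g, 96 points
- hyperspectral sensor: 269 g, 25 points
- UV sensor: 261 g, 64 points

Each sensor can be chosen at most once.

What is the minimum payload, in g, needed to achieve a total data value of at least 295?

Minimise g subject to total data value ≥ 295.
thermal camera + magnetometer + LiDAR unit + humidity probe reaches 297 using 910 g.
Below 910 g the best achievable stays under 295.

910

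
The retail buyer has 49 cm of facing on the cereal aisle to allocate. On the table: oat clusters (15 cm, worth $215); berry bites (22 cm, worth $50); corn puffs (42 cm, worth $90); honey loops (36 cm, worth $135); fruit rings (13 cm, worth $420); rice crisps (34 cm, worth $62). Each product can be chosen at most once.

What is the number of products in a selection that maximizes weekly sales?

2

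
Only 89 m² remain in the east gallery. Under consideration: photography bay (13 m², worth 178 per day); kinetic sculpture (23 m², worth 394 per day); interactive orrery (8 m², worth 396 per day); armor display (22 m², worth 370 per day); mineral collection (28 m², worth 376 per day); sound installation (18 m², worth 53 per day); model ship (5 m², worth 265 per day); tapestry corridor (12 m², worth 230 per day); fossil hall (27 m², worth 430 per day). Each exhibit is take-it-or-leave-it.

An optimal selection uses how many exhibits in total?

The maximum expected visitors within 89 m² is 1893.
One optimal bundle: photography bay + kinetic sculpture + interactive orrery + model ship + tapestry corridor + fossil hall (88 m²).
All optima have 6 exhibits.

6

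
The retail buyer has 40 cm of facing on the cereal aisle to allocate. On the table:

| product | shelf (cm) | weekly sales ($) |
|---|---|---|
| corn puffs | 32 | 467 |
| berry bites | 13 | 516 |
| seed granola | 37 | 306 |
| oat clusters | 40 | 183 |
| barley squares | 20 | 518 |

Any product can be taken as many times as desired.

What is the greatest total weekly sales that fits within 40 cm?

Taking 3×berry bites: 39 cm used, 1548 in weekly sales.
Nothing else within 40 cm beats 1548.

1548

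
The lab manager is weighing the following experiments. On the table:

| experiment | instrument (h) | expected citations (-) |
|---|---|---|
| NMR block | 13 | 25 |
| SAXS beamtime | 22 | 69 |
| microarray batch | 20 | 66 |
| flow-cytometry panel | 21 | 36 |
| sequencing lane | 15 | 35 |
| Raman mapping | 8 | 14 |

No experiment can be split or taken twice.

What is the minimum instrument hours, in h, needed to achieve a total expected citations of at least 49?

20

Minimise h subject to total expected citations ≥ 49.
Taking microarray batch gives 66 (≥ 49) for 20 h.
No combination under 20 h hits 49.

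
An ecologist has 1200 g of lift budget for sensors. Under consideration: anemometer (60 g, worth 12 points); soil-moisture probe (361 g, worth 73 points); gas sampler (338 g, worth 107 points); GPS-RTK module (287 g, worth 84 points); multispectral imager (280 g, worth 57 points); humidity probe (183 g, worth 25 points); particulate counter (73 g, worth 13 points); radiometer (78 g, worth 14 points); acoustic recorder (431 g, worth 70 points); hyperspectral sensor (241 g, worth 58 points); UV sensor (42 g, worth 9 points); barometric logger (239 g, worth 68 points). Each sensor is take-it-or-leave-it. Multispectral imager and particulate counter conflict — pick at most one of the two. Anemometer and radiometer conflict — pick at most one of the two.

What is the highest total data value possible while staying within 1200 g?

331

The ratio heuristic lands on gas sampler + GPS-RTK module + hyperspectral sensor + UV sensor + barometric logger (326) but leaves 53 g idle.
Dropping UV sensor frees 42 g; slotting in radiometer (78 g) lifts the total to 331 at 1183 g.
Runner-up gas sampler + GPS-RTK module + particulate counter + hyperspectral sensor + barometric logger tops out at 330.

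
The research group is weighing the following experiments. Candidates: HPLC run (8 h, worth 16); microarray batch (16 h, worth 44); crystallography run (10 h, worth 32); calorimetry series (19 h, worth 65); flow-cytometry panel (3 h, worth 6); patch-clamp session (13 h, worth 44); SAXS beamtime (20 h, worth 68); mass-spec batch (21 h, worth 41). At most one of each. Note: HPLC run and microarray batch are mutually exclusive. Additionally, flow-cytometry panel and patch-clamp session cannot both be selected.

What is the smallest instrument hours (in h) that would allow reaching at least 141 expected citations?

42

Minimise h subject to total expected citations ≥ 141.
crystallography run + calorimetry series + patch-clamp session reaches 141 using 42 h.
Below 42 h the best achievable stays under 141.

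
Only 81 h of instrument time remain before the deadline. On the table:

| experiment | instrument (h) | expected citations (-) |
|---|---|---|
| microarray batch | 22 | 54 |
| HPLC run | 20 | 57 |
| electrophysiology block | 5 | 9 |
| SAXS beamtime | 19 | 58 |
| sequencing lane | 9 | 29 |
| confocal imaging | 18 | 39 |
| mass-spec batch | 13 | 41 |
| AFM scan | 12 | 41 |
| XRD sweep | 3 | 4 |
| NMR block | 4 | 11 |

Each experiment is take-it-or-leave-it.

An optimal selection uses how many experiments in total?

The maximum expected citations within 81 h is 241.
For example HPLC run + SAXS beamtime + sequencing lane + mass-spec batch + AFM scan + XRD sweep + NMR block achieves it, using 80 h.
All optima have 7 experiments.

7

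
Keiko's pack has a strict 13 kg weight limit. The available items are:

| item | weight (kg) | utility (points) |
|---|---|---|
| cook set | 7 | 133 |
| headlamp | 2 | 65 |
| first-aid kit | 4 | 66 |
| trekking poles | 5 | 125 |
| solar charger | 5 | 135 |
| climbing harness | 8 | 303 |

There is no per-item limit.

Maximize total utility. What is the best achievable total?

438

Filling by ratio: 2×headlamp + climbing harness for 433, with 1 kg left unused.
Dropping 2×headlamp frees 4 kg; slotting in solar charger (5 kg) lifts the total to 438 at 13 kg.
No other feasible combination exceeds 438.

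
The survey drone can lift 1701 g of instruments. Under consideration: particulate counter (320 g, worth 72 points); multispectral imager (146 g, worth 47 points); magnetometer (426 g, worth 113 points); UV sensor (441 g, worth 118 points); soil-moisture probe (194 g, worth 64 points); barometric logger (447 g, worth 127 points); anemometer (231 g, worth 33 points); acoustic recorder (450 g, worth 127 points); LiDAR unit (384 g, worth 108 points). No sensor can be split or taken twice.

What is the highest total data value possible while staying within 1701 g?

A density-first pass picks multispectral imager + soil-moisture probe + barometric logger + acoustic recorder + LiDAR unit — 473 at 1621 g.
Replace LiDAR unit with UV sensor: the trade gains 10 net, giving 483 at 1678 g.

483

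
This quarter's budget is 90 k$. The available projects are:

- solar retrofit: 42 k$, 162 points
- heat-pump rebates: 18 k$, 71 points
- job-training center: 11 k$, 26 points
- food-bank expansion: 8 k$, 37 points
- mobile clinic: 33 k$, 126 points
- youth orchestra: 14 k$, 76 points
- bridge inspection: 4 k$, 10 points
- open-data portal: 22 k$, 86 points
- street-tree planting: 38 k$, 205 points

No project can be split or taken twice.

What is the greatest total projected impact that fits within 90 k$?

Density check — youth orchestra 5.43, street-tree planting 5.39, food-bank expansion 4.62 are the best per k$.
The ratio heuristic lands on heat-pump rebates + food-bank expansion + youth orchestra + bridge inspection + street-tree planting (399) but leaves 8 k$ idle.
The 26 k$ tied up in heat-pump rebates and food-bank expansion is better spent on mobile clinic — total rises to 417 (89 k$).

417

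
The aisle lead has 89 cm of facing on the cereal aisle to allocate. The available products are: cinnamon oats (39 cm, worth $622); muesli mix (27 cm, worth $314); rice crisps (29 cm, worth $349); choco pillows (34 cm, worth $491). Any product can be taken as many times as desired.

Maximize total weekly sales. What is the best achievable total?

1244

Density check — cinnamon oats 15.95, choco pillows 14.44, rice crisps 12.03 are the best per cm.
Best packing: 2×cinnamon oats — 78 cm, 1244 total.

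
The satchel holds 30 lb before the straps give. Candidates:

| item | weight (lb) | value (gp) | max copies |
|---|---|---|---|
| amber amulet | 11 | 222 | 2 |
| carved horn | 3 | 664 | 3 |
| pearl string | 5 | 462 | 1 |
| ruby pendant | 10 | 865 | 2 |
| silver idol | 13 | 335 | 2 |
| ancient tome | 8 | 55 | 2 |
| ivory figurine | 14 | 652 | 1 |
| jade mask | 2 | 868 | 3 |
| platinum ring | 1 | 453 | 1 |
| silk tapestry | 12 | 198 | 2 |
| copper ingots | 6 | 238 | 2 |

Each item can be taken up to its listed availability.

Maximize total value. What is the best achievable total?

5923

Ranking by ratio (value/lb): platinum ring 453.00, jade mask 434.00, carved horn 221.33.
Filling by ratio: 3×carved horn + pearl string + 3×jade mask + platinum ring + copper ingots for 5749, with 3 lb left unused.
Dropping platinum ring and copper ingots frees 7 lb; slotting in ruby pendant (10 lb) lifts the total to 5923 at 30 lb.
That's the maximum — no swap from here does better than 5923.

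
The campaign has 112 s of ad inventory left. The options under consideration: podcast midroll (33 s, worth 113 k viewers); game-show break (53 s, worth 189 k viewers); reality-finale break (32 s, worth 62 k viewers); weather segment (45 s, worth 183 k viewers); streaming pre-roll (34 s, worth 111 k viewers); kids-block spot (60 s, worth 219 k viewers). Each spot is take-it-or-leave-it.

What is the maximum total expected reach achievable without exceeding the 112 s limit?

A density-first pass picks weather segment + kids-block spot — 402 at 105 s.
Replace kids-block spot with podcast midroll + streaming pre-roll: the trade gains 5 net, giving 407 at 112 s.

407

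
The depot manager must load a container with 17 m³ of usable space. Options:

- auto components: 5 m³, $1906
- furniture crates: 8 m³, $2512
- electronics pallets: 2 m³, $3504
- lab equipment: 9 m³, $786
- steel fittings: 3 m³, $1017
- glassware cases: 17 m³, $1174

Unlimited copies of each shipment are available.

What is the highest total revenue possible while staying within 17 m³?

28032

Ranking by ratio (revenue/m³): electronics pallets 1752.00, auto components 381.20, steel fittings 339.00, furniture crates 314.00.
8×electronics pallets uses 16 of the 17 m³ and totals 28032.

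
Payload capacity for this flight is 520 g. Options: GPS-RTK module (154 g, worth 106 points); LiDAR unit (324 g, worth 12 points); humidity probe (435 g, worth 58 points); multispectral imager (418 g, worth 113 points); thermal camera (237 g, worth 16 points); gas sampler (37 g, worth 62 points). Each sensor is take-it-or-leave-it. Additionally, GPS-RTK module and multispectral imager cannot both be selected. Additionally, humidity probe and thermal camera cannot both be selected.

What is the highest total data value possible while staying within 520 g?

184

By data value per g: gas sampler 1.68, GPS-RTK module 0.69, multispectral imager 0.27 lead.
GPS-RTK module + thermal camera + gas sampler uses 428 of the 520 g and totals 184.
Next best is GPS-RTK module + LiDAR unit + gas sampler at 180 (515 g) — short by 4.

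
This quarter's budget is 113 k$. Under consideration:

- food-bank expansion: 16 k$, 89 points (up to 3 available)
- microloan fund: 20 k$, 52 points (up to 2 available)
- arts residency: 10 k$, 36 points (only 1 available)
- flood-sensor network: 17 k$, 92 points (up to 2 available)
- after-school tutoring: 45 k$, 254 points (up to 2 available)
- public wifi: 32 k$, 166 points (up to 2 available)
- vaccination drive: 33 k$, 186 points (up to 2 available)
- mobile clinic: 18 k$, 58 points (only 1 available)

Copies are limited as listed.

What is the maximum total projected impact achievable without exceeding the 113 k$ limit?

626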